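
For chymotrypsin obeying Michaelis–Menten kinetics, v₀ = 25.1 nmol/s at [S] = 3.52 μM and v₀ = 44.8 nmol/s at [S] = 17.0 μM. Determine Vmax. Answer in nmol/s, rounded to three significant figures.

From v = Vmax[S]/(Km+[S]), each point gives Vmax = v(Km+[S])/[S].
Equating: 25.1(Km+3.52)/3.52 = 44.8(Km+17.0)/17.0.
7.131·Km + 25.1 = 2.635·Km + 44.8, so (7.131 − 2.635)·Km = 44.8 − 25.1.
Km = 19.70/4.495 = 4.38 μM; then Vmax = 25.1(4.38+3.52)/3.52 = 56.3 nmol/s.

56.3 nmol/s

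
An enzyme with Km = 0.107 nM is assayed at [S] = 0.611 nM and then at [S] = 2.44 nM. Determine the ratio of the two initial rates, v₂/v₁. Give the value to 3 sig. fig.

Since Vmax cancels, v₂/v₁ = [S]₂(Km+[S]₁) / [S]₁(Km+[S]₂).
= 2.44×(0.107+0.611) / (0.611×(0.107+2.44)) = 1.752/1.556 = 1.13.

1.13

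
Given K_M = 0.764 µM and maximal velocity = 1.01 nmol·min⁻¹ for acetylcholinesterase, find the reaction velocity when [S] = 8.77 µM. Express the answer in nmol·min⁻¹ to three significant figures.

0.929 nmol·min⁻¹

v = Vmax·[S]/(Km + [S]) = 1.01 × 8.77 / (0.764 + 8.77)
  = 8.858 / 9.534 = 0.929 nmol·min⁻¹.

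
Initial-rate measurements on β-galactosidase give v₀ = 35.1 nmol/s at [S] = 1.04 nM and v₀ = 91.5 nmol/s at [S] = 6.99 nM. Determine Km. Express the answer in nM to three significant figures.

From v = Vmax[S]/(Km+[S]), each point gives Vmax = v(Km+[S])/[S].
Equating: 35.1(Km+1.04)/1.04 = 91.5(Km+6.99)/6.99.
33.75·Km + 35.1 = 13.09·Km + 91.5, so (33.75 − 13.09)·Km = 91.5 − 35.1.
Km = 56.40/20.66 = 2.73 nM; then Vmax = 35.1(2.73+1.04)/1.04 = 127 nmol/s.

2.73 nM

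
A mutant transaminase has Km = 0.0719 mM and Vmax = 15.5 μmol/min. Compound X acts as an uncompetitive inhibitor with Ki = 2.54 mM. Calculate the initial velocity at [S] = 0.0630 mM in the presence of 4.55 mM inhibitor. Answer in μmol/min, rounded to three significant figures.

3.94 μmol/min

α = 1 + [I]/Ki = 1 + 4.55/2.54 = 2.791.
For an uncompetitive inhibitor, both parameters are divided by α, giving Vmax/α and Km/α: Km,app = 0.0258 mM, Vmax,app = 5.55 μmol/min.
v = Vmax,app·[S]/(Km,app + [S]) = 5.55 × 0.0630/(0.0258 + 0.0630) = 3.94 μmol/min.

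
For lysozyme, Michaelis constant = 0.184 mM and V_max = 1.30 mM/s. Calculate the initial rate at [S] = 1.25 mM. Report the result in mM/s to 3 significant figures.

v = Vmax·[S]/(Km + [S]) = 1.30 × 1.25 / (0.184 + 1.25)
  = 1.625 / 1.434 = 1.13 mM/s.

1.13 mM/s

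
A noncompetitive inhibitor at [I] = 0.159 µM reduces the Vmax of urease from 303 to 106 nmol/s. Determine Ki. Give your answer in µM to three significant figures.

Noncompetitive: Vmax,app = Vmax/α with α = 1 + [I]/Ki.
α = Vmax/Vmax,app = 303/106 = 2.858.
Ki = [I]/(α − 1) = 0.159/1.858 = 0.0856 µM.

0.0856 µM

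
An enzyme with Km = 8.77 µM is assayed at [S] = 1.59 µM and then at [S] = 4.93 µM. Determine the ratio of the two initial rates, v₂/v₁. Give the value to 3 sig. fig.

The fractional saturations are [S]/(Km+[S]) = 1.59/10.36 = 0.1535 and 4.93/13.70 = 0.3599.
v₂/v₁ is just their ratio: 0.3599/0.1535 = 2.34.

2.34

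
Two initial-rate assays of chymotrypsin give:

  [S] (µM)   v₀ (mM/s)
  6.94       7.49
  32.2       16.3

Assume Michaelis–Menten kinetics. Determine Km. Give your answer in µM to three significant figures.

15.4 µM

From v = Vmax[S]/(Km+[S]), each point gives Vmax = v(Km+[S])/[S].
Equating: 7.49(Km+6.94)/6.94 = 16.3(Km+32.2)/32.2.
1.079·Km + 7.49 = 0.5062·Km + 16.3, so (1.079 − 0.5062)·Km = 16.3 − 7.49.
Km = 8.810/0.5730 = 15.4 µM; then Vmax = 7.49(15.4+6.94)/6.94 = 24.1 mM/s.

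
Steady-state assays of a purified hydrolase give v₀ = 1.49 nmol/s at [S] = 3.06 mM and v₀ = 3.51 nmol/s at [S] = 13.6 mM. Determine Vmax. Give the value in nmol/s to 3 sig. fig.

5.79 nmol/s

From v = Vmax[S]/(Km+[S]), each point gives Vmax = v(Km+[S])/[S].
Equating: 1.49(Km+3.06)/3.06 = 3.51(Km+13.6)/13.6.
0.4869·Km + 1.49 = 0.2581·Km + 3.51, so (0.4869 − 0.2581)·Km = 3.51 − 1.49.
Km = 2.020/0.2288 = 8.83 mM; then Vmax = 1.49(8.83+3.06)/3.06 = 5.79 nmol/s.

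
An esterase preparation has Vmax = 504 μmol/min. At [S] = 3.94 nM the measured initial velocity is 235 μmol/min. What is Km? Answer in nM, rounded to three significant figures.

From v = Vmax[S]/(Km+[S]), Km = [S](Vmax − v)/v.
Km = 3.94 × (504 − 235) / 235 = 1060/235 = 4.51 nM.

4.51 nM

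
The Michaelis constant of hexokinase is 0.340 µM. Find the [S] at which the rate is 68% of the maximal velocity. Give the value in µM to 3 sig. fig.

v/Vmax = [S]/(Km+[S]) = 0.68, so [S] = Km·0.68/(1 − 0.68) = 0.340 × 2.125.
[S] = 0.723 µM.

0.723 µM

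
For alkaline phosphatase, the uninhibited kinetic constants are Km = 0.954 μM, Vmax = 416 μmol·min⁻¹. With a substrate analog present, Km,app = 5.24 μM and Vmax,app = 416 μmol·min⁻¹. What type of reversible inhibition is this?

Km increases (0.954 → 5.24 μM) while Vmax is unchanged — the hallmark of competitive inhibition.

competitive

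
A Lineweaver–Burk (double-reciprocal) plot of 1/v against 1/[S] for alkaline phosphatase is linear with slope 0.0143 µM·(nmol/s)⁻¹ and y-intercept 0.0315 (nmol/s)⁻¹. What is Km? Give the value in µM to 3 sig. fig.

y-intercept = 1/Vmax ⇒ Vmax = 31.7 nmol/s; slope = Km/Vmax ⇒ Km = slope × Vmax.
Km = 0.0143 × 31.7 = 0.454 µM.

0.454 µM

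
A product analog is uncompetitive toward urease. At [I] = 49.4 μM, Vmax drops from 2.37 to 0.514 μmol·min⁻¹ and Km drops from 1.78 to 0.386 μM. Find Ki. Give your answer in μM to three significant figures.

Uncompetitive: Vmax,app = Vmax/α (and Km,app = Km/α) with α = 1 + [I]/Ki.
α = Vmax/Vmax,app = 2.37/0.514 = 4.611.
Since α = 1 + [I]/Ki, [I]/Ki = 4.611 − 1 = 3.611 and Ki = 49.4/3.611 = 13.7 μM.

13.7 μM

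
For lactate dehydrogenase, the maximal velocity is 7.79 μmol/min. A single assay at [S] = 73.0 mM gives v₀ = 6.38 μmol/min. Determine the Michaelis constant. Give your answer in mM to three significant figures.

16.1 mM

From v = Vmax[S]/(Km+[S]), Km = [S](Vmax − v)/v.
Km = 73.0 × (7.79 − 6.38) / 6.38 = 102.9/6.38 = 16.1 mM.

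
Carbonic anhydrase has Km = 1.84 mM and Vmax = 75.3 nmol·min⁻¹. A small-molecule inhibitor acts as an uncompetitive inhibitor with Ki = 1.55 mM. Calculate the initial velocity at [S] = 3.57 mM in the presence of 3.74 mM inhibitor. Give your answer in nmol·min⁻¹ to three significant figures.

19.2 nmol·min⁻¹

α = 1 + [I]/Ki = 1 + 3.74/1.55 = 3.413.
For an uncompetitive inhibitor, both parameters are divided by α, giving Vmax/α and Km/α: Km,app = 0.539 mM, Vmax,app = 22.1 nmol·min⁻¹.
v = Vmax,app·[S]/(Km,app + [S]) = 22.1 × 3.57/(0.539 + 3.57) = 19.2 nmol·min⁻¹.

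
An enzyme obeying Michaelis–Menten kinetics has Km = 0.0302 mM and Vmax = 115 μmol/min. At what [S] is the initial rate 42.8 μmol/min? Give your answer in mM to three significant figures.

0.0179 mM

The required fractional saturation is v/Vmax = 42.8/115 = 0.3722.
Then [S]/(Km+[S]) = 0.3722 ⇒ [S] = 0.0302 × 0.3722/(1 − 0.3722) = 0.0179 mM.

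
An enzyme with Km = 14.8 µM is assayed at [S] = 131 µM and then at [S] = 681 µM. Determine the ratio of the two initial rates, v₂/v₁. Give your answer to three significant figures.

1.09

Since Vmax cancels, v₂/v₁ = [S]₂(Km+[S]₁) / [S]₁(Km+[S]₂).
= 681×(14.8+131) / (131×(14.8+681)) = 99290/91150 = 1.09.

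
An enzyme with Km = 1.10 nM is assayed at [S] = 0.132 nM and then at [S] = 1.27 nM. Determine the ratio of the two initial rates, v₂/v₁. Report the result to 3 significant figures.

The fractional saturations are [S]/(Km+[S]) = 0.132/1.232 = 0.1071 and 1.27/2.370 = 0.5359.
v₂/v₁ is just their ratio: 0.5359/0.1071 = 5.00.

5.00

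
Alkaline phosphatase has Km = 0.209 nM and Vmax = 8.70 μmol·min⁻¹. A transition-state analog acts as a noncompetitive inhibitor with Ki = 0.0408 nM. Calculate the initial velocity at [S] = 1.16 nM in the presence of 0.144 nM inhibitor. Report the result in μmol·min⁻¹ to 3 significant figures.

1.63 μmol·min⁻¹

α = 1 + [I]/Ki = 1 + 0.144/0.0408 = 4.529.
For a noncompetitive inhibitor, Vmax is reduced to Vmax/α while Km is unchanged: Km,app = 0.209 nM, Vmax,app = 1.92 μmol·min⁻¹.
v = Vmax,app·[S]/(Km,app + [S]) = 1.92 × 1.16/(0.209 + 1.16) = 1.63 μmol·min⁻¹.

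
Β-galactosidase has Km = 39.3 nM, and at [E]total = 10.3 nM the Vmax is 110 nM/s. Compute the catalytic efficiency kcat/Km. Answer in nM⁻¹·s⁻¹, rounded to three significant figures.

kcat = Vmax/[E]total = 110/10.3 = 10.7 s⁻¹.
kcat/Km = 10.7/39.3 = 0.272 nM⁻¹·s⁻¹.

0.272 nM⁻¹·s⁻¹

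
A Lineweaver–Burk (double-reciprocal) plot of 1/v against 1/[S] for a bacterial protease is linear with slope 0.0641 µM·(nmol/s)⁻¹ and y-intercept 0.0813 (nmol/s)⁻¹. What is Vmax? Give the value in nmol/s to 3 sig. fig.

The y-intercept of a Lineweaver–Burk plot equals 1/Vmax, so Vmax = 1/0.0813 = 12.3 nmol/s.

12.3 nmol/s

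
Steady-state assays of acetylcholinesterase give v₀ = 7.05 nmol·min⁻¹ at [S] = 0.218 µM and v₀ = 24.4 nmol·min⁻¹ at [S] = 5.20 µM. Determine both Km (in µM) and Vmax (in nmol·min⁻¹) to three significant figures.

Km = 0.628 µM; Vmax = 27.3 nmol·min⁻¹

From v = Vmax[S]/(Km+[S]), each point gives Vmax = v(Km+[S])/[S].
Equating: 7.05(Km+0.218)/0.218 = 24.4(Km+5.20)/5.20.
32.34·Km + 7.05 = 4.692·Km + 24.4, so (32.34 − 4.692)·Km = 24.4 − 7.05.
Km = 17.35/27.65 = 0.628 µM; then Vmax = 7.05(0.628+0.218)/0.218 = 27.3 nmol·min⁻¹.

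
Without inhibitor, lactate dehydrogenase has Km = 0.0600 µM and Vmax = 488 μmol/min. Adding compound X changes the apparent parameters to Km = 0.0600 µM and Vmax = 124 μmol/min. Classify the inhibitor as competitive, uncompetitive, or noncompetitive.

Vmax decreases (488 → 124 μmol/min) while Km is unchanged — pure noncompetitive inhibition.

noncompetitive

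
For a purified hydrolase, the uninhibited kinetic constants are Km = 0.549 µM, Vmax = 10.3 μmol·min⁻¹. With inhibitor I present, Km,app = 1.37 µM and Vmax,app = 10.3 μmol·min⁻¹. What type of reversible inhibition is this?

competitive

Km increases (0.549 → 1.37 µM) while Vmax is unchanged — the hallmark of competitive inhibition.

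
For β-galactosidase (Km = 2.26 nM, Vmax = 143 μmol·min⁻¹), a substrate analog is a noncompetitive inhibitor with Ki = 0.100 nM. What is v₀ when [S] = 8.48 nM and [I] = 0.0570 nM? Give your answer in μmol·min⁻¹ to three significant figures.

71.9 μmol·min⁻¹

α = 1 + [I]/Ki = 1 + 0.0570/0.100 = 1.570.
For a noncompetitive inhibitor, Vmax is reduced to Vmax/α while Km is unchanged: Km,app = 2.26 nM, Vmax,app = 91.1 μmol·min⁻¹.
v = Vmax,app·[S]/(Km,app + [S]) = 91.1 × 8.48/(2.26 + 8.48) = 71.9 μmol·min⁻¹.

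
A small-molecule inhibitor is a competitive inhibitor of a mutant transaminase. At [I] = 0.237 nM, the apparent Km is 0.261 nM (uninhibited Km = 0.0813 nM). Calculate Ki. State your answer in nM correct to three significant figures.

Competitive: Km,app = α·Km with α = 1 + [I]/Ki.
α = Km,app/Km = 0.261/0.0813 = 3.210.
Ki = [I]/(α − 1) = 0.237/2.210 = 0.107 nM.

0.107 nM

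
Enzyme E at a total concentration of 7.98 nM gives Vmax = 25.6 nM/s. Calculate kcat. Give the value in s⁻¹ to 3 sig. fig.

kcat = Vmax/[E]total = 25.6 nM/s / 7.98 nM = 3.21 s⁻¹.

3.21 s⁻¹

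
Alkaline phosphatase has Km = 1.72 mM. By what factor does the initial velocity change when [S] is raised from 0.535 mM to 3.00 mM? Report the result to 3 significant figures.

Since Vmax cancels, v₂/v₁ = [S]₂(Km+[S]₁) / [S]₁(Km+[S]₂).
= 3.00×(1.72+0.535) / (0.535×(1.72+3.00)) = 6.765/2.525 = 2.68.

2.68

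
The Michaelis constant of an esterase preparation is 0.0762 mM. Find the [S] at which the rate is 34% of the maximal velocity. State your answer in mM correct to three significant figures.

v/Vmax = [S]/(Km+[S]) = 0.34, so [S] = Km·0.34/(1 − 0.34) = 0.0762 × 0.5152.
[S] = 0.0393 mM.

0.0393 mM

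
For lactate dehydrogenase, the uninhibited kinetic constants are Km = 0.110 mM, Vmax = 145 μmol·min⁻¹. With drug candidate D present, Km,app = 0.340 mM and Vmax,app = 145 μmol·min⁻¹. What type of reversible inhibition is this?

Km increases (0.110 → 0.340 mM) while Vmax is unchanged — the hallmark of competitive inhibition.

competitive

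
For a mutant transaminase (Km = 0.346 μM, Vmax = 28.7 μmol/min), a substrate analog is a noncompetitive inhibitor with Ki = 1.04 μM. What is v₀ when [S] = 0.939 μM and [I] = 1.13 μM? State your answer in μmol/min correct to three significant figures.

10.1 μmol/min

With α = 1 + [I]/Ki = 1 + 1.13/1.04 = 2.087, the noncompetitive rate law is v = (Vmax/α)·[S] / (Km + [S]).
v = (28.7/2.087)×0.939 / (0.346 + 0.939) = 12.92/1.285 = 10.1 μmol/min.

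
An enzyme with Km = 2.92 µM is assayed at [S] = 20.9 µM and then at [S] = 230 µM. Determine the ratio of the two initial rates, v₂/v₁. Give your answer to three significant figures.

1.13

The fractional saturations are [S]/(Km+[S]) = 20.9/23.82 = 0.8774 and 230/232.9 = 0.9875.
v₂/v₁ is just their ratio: 0.9875/0.8774 = 1.13.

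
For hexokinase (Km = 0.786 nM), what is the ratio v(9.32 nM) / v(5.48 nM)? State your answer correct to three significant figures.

Since Vmax cancels, v₂/v₁ = [S]₂(Km+[S]₁) / [S]₁(Km+[S]₂).
= 9.32×(0.786+5.48) / (5.48×(0.786+9.32)) = 58.40/55.38 = 1.05.

1.05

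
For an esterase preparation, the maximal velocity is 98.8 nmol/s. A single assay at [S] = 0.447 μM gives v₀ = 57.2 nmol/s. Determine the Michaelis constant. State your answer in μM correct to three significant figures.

0.325 μM

v/Vmax = 57.2/98.8 = 0.5789 = [S]/(Km+[S]).
So Km + [S] = [S]/0.5789 = 0.7721 μM, giving Km = 0.7721 − 0.447 = 0.325 μM.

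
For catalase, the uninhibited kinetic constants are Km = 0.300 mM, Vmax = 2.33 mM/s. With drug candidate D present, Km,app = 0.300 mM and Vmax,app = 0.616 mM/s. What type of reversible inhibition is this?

noncompetitive

Vmax decreases (2.33 → 0.616 mM/s) while Km is unchanged — pure noncompetitive inhibition.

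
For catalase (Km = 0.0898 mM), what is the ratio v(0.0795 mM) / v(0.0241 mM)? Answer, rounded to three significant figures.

The fractional saturations are [S]/(Km+[S]) = 0.0241/0.1139 = 0.2116 and 0.0795/0.1693 = 0.4696.
v₂/v₁ is just their ratio: 0.4696/0.2116 = 2.22.

2.22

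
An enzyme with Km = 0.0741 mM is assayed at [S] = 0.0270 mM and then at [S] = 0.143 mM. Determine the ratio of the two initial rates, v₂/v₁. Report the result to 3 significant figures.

2.47

The fractional saturations are [S]/(Km+[S]) = 0.0270/0.1011 = 0.2671 and 0.143/0.2171 = 0.6587.
v₂/v₁ is just their ratio: 0.6587/0.2671 = 2.47.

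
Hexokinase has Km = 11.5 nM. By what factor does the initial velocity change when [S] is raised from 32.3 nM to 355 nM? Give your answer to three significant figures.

1.31

The fractional saturations are [S]/(Km+[S]) = 32.3/43.80 = 0.7374 and 355/366.5 = 0.9686.
v₂/v₁ is just their ratio: 0.9686/0.7374 = 1.31.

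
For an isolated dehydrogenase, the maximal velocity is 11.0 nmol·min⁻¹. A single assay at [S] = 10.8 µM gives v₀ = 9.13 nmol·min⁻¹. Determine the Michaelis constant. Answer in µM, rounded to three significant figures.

2.21 µM

v/Vmax = 9.13/11.0 = 0.8300 = [S]/(Km+[S]).
So Km + [S] = [S]/0.8300 = 13.01 µM, giving Km = 13.01 − 10.8 = 2.21 µM.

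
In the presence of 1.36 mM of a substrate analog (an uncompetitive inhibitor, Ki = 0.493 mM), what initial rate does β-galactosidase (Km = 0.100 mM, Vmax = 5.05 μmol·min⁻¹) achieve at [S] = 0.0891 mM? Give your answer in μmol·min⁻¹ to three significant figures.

α = 1 + [I]/Ki = 1 + 1.36/0.493 = 3.759.
For an uncompetitive inhibitor, both parameters are divided by α, giving Vmax/α and Km/α: Km,app = 0.0266 mM, Vmax,app = 1.34 μmol·min⁻¹.
v = Vmax,app·[S]/(Km,app + [S]) = 1.34 × 0.0891/(0.0266 + 0.0891) = 1.03 μmol·min⁻¹.

1.03 μmol·min⁻¹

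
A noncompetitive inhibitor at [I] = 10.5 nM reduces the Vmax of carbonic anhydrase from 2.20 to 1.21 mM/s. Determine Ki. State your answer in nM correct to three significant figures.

Noncompetitive: Vmax,app = Vmax/α with α = 1 + [I]/Ki.
α = Vmax/Vmax,app = 2.20/1.21 = 1.818.
Ki = [I]/(α − 1) = 10.5/0.8182 = 12.8 nM.

12.8 nM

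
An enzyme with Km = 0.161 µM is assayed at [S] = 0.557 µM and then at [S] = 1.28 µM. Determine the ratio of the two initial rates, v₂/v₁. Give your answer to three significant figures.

The fractional saturations are [S]/(Km+[S]) = 0.557/0.7180 = 0.7758 and 1.28/1.441 = 0.8883.
v₂/v₁ is just their ratio: 0.8883/0.7758 = 1.15.

1.15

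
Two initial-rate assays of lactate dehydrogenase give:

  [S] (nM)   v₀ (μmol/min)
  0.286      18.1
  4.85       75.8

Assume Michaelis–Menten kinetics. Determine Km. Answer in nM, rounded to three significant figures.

1.21 nM

In reciprocal form, 1/v = (Km/Vmax)·(1/[S]) + 1/Vmax. The two points give (1/[S], 1/v) = (3.497, 0.05525) and (0.2062, 0.01319).
Slope = (0.05525 − 0.01319)/(3.497 − 0.2062) = 0.01278; intercept = 0.05525 − 0.01278×3.497 = 0.01056.
Vmax = 1/intercept = 94.7 μmol/min; Km = slope × Vmax = 0.01278 × 94.7 = 1.21 nM.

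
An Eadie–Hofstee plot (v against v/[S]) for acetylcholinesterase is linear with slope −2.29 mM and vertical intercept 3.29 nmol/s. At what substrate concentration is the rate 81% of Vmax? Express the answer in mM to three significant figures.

9.76 mM

The Eadie–Hofstee slope gives Km = 2.29 mM (slope = −Km).
v/Vmax = [S]/(Km+[S]) = 0.81 ⇒ [S] = Km·0.81/(1−0.81) = 2.29 × 4.263 = 9.76 mM.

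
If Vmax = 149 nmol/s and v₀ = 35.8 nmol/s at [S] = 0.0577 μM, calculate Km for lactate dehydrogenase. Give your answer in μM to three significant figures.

0.182 μM

v/Vmax = 35.8/149 = 0.2403 = [S]/(Km+[S]).
So Km + [S] = [S]/0.2403 = 0.2401 μM, giving Km = 0.2401 − 0.0577 = 0.182 μM.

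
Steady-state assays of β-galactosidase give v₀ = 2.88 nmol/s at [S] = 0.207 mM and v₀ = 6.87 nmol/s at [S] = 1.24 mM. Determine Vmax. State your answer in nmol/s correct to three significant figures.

9.51 nmol/s

In reciprocal form, 1/v = (Km/Vmax)·(1/[S]) + 1/Vmax. The two points give (1/[S], 1/v) = (4.831, 0.3472) and (0.8065, 0.1456).
Slope = (0.3472 − 0.1456)/(4.831 − 0.8065) = 0.05011; intercept = 0.3472 − 0.05011×4.831 = 0.1051.
Vmax = 1/intercept = 9.51 nmol/s; Km = slope × Vmax = 0.05011 × 9.51 = 0.477 mM.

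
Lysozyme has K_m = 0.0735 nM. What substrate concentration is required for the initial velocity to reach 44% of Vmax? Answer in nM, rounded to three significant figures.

0.0578 nM

v/Vmax = [S]/(Km+[S]) = 0.44, so [S] = Km·0.44/(1 − 0.44) = 0.0735 × 0.7857.
[S] = 0.0578 nM.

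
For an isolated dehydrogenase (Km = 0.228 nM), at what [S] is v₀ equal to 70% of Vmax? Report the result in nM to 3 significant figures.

0.532 nM

v/Vmax = [S]/(Km+[S]) = 0.7, so [S] = Km·0.7/(1 − 0.7) = 0.228 × 2.333.
[S] = 0.532 nM.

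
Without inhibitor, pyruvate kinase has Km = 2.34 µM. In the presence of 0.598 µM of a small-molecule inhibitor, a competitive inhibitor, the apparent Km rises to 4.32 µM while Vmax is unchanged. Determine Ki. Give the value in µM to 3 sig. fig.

0.707 µM

Competitive: Km,app = α·Km with α = 1 + [I]/Ki.
α = Km,app/Km = 4.32/2.34 = 1.846.
Since α = 1 + [I]/Ki, [I]/Ki = 1.846 − 1 = 0.8462 and Ki = 0.598/0.8462 = 0.707 µM.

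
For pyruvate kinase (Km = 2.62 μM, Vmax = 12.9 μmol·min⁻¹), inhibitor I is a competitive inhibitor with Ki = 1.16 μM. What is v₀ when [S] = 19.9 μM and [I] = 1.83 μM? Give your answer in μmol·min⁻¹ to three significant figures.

α = 1 + [I]/Ki = 1 + 1.83/1.16 = 2.578.
For a competitive inhibitor, Vmax is unchanged and the apparent Km becomes α·Km: Km,app = 6.75 μM, Vmax,app = 12.9 μmol·min⁻¹.
v = Vmax,app·[S]/(Km,app + [S]) = 12.9 × 19.9/(6.75 + 19.9) = 9.63 μmol·min⁻¹.

9.63 μmol·min⁻¹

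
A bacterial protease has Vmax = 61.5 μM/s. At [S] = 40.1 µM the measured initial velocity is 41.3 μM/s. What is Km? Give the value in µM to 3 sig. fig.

From v = Vmax[S]/(Km+[S]), Km = [S](Vmax − v)/v.
Km = 40.1 × (61.5 − 41.3) / 41.3 = 810.0/41.3 = 19.6 µM.

19.6 µM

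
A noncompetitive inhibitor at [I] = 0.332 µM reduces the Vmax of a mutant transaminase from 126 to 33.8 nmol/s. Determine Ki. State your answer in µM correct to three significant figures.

Noncompetitive: Vmax,app = Vmax/α with α = 1 + [I]/Ki.
α = Vmax/Vmax,app = 126/33.8 = 3.728.
Since α = 1 + [I]/Ki, [I]/Ki = 3.728 − 1 = 2.728 and Ki = 0.332/2.728 = 0.122 µM.

0.122 µM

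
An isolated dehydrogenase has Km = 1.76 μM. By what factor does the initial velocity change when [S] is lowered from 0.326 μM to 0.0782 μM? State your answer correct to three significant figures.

0.272

The fractional saturations are [S]/(Km+[S]) = 0.326/2.086 = 0.1563 and 0.0782/1.838 = 0.04254.
v₂/v₁ is just their ratio: 0.04254/0.1563 = 0.272.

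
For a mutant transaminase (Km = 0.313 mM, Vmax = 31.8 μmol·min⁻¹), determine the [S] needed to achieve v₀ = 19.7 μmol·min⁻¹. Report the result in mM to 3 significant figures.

0.510 mM

Rearranging v = Vmax[S]/(Km+[S]) gives [S] = Km·v/(Vmax − v).
[S] = 0.313 × 19.7 / (31.8 − 19.7) = 6.166/12.10 = 0.510 mM.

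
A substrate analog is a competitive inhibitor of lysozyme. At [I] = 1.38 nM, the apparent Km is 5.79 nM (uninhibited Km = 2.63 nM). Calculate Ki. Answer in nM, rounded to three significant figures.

Competitive: Km,app = α·Km with α = 1 + [I]/Ki.
α = Km,app/Km = 5.79/2.63 = 2.202.
Since α = 1 + [I]/Ki, [I]/Ki = 2.202 − 1 = 1.202 and Ki = 1.38/1.202 = 1.15 nM.

1.15 nM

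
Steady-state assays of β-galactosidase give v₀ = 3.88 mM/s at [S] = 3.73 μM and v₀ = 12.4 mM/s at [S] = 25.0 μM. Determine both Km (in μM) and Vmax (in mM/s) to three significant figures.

From v = Vmax[S]/(Km+[S]), each point gives Vmax = v(Km+[S])/[S].
Equating: 3.88(Km+3.73)/3.73 = 12.4(Km+25.0)/25.0.
1.040·Km + 3.88 = 0.4960·Km + 12.4, so (1.040 − 0.4960)·Km = 12.4 − 3.88.
Km = 8.520/0.5442 = 15.7 μM; then Vmax = 3.88(15.7+3.73)/3.73 = 20.2 mM/s.

Km = 15.7 μM; Vmax = 20.2 mM/s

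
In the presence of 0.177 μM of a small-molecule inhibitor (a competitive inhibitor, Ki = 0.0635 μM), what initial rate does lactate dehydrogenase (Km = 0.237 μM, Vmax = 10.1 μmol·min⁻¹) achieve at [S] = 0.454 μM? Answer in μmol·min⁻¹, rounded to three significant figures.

With α = 1 + [I]/Ki = 1 + 0.177/0.0635 = 3.787, the competitive rate law is v = Vmax[S] / (αKm + [S]).
v = 10.1×0.454 / (3.787×0.237 + 0.454) = 4.585/1.352 = 3.39 μmol·min⁻¹.

3.39 μmol·min⁻¹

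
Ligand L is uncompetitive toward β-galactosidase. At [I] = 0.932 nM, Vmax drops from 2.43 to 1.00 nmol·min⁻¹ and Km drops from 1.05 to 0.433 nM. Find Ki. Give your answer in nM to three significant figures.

0.652 nM

Uncompetitive: Vmax,app = Vmax/α (and Km,app = Km/α) with α = 1 + [I]/Ki.
α = Vmax/Vmax,app = 2.43/1.00 = 2.430.
Since α = 1 + [I]/Ki, [I]/Ki = 2.430 − 1 = 1.430 and Ki = 0.932/1.430 = 0.652 nM.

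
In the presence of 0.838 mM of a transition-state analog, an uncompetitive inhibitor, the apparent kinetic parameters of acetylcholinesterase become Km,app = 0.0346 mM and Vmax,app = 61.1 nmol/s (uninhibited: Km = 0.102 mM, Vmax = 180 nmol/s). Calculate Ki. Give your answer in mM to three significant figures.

0.431 mM

Uncompetitive: Vmax,app = Vmax/α (and Km,app = Km/α) with α = 1 + [I]/Ki.
α = Vmax/Vmax,app = 180/61.1 = 2.946.
Ki = [I]/(α − 1) = 0.838/1.946 = 0.431 mM.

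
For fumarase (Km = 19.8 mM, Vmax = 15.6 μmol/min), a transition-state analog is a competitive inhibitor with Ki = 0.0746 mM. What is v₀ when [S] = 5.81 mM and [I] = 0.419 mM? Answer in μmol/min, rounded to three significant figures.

With α = 1 + [I]/Ki = 1 + 0.419/0.0746 = 6.617, the competitive rate law is v = Vmax[S] / (αKm + [S]).
v = 15.6×5.81 / (6.617×19.8 + 5.81) = 90.64/136.8 = 0.662 μmol/min.

0.662 μmol/min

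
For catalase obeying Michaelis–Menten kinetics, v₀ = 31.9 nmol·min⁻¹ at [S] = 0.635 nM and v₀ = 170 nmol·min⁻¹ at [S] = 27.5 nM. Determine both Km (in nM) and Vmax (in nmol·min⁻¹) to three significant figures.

Km = 3.13 nM; Vmax = 189 nmol·min⁻¹

From v = Vmax[S]/(Km+[S]), each point gives Vmax = v(Km+[S])/[S].
Equating: 31.9(Km+0.635)/0.635 = 170(Km+27.5)/27.5.
50.24·Km + 31.9 = 6.182·Km + 170, so (50.24 − 6.182)·Km = 170 − 31.9.
Km = 138.1/44.05 = 3.13 nM; then Vmax = 31.9(3.13+0.635)/0.635 = 189 nmol·min⁻¹.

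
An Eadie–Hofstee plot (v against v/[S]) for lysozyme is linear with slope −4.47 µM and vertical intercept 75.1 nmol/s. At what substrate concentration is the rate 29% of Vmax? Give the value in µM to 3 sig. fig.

The Eadie–Hofstee slope gives Km = 4.47 µM (slope = −Km).
v/Vmax = [S]/(Km+[S]) = 0.29 ⇒ [S] = Km·0.29/(1−0.29) = 4.47 × 0.4085 = 1.83 µM.

1.83 µM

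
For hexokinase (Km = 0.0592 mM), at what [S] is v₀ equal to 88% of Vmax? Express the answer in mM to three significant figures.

v/Vmax = [S]/(Km+[S]) = 0.88, so [S] = Km·0.88/(1 − 0.88) = 0.0592 × 7.333.
[S] = 0.434 mM.

0.434 mM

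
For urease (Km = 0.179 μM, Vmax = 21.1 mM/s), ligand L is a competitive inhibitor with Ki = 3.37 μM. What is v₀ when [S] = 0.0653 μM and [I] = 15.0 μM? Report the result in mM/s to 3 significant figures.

With α = 1 + [I]/Ki = 1 + 15.0/3.37 = 5.451, the competitive rate law is v = Vmax[S] / (αKm + [S]).
v = 21.1×0.0653 / (5.451×0.179 + 0.0653) = 1.378/1.041 = 1.32 mM/s.

1.32 mM/s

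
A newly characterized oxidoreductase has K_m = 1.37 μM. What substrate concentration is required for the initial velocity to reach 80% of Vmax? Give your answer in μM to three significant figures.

5.48 μM

v/Vmax = [S]/(Km+[S]) = 0.8, so [S] = Km·0.8/(1 − 0.8) = 1.37 × 4.000.
[S] = 5.48 μM.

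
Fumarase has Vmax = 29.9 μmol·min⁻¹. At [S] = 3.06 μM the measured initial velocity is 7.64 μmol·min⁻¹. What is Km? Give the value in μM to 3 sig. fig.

v/Vmax = 7.64/29.9 = 0.2555 = [S]/(Km+[S]).
So Km + [S] = [S]/0.2555 = 11.98 μM, giving Km = 11.98 − 3.06 = 8.92 μM.

8.92 μM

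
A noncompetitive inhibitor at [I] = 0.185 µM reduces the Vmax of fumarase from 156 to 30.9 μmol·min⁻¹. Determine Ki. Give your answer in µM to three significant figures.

Noncompetitive: Vmax,app = Vmax/α with α = 1 + [I]/Ki.
α = Vmax/Vmax,app = 156/30.9 = 5.049.
Ki = [I]/(α − 1) = 0.185/4.049 = 0.0457 µM.

0.0457 µM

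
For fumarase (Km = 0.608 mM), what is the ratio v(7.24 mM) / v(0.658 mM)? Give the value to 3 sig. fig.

Since Vmax cancels, v₂/v₁ = [S]₂(Km+[S]₁) / [S]₁(Km+[S]₂).
= 7.24×(0.608+0.658) / (0.658×(0.608+7.24)) = 9.166/5.164 = 1.77.

1.77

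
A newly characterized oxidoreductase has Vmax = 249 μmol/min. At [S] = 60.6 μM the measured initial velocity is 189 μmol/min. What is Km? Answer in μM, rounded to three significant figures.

From v = Vmax[S]/(Km+[S]), Km = [S](Vmax − v)/v.
Km = 60.6 × (249 − 189) / 189 = 3636/189 = 19.2 μM.

19.2 μM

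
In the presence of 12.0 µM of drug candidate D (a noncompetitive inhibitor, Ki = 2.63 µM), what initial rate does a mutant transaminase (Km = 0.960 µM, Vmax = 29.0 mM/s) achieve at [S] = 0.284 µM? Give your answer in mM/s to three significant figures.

1.19 mM/s

With α = 1 + [I]/Ki = 1 + 12.0/2.63 = 5.563, the noncompetitive rate law is v = (Vmax/α)·[S] / (Km + [S]).
v = (29.0/5.563)×0.284 / (0.960 + 0.284) = 1.481/1.244 = 1.19 mM/s.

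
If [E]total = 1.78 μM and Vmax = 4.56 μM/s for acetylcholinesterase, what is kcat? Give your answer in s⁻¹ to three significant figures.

2.56 s⁻¹

kcat = Vmax/[E]total = 4.56 μM/s / 1.78 μM = 2.56 s⁻¹.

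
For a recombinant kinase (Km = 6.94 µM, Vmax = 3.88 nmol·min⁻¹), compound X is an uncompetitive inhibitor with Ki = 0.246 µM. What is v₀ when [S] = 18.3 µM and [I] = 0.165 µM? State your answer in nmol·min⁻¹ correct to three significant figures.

1.89 nmol·min⁻¹

α = 1 + [I]/Ki = 1 + 0.165/0.246 = 1.671.
For an uncompetitive inhibitor, both parameters are divided by α, giving Vmax/α and Km/α: Km,app = 4.15 µM, Vmax,app = 2.32 nmol·min⁻¹.
v = Vmax,app·[S]/(Km,app + [S]) = 2.32 × 18.3/(4.15 + 18.3) = 1.89 nmol·min⁻¹.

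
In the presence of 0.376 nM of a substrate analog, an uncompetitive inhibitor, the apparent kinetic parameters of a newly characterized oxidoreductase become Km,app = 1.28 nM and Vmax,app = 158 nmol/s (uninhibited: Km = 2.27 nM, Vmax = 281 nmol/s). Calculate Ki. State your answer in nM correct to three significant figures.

Uncompetitive: Vmax,app = Vmax/α (and Km,app = Km/α) with α = 1 + [I]/Ki.
α = Vmax/Vmax,app = 281/158 = 1.778.
Ki = [I]/(α − 1) = 0.376/0.7785 = 0.483 nM.

0.483 nM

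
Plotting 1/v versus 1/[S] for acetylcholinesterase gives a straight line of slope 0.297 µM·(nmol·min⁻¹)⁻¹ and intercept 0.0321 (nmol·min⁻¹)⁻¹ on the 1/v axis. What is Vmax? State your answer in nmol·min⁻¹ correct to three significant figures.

The y-intercept of a Lineweaver–Burk plot equals 1/Vmax, so Vmax = 1/0.0321 = 31.2 nmol·min⁻¹.

31.2 nmol·min⁻¹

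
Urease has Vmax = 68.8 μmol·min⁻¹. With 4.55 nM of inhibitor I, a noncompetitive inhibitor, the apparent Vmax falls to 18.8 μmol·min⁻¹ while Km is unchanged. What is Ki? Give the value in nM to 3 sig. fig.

1.71 nM

Noncompetitive: Vmax,app = Vmax/α with α = 1 + [I]/Ki.
α = Vmax/Vmax,app = 68.8/18.8 = 3.660.
Ki = [I]/(α − 1) = 4.55/2.660 = 1.71 nM.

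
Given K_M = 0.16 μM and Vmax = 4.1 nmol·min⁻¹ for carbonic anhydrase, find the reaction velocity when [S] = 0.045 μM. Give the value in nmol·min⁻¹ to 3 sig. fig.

v = Vmax·[S]/(Km + [S]) = 4.1 × 0.045 / (0.16 + 0.045)
  = 0.1845 / 0.2050 = 0.900 nmol·min⁻¹.

0.900 nmol·min⁻¹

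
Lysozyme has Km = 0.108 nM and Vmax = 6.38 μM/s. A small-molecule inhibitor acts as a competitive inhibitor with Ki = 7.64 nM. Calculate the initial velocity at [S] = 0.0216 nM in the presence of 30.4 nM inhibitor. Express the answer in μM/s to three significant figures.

α = 1 + [I]/Ki = 1 + 30.4/7.64 = 4.979.
For a competitive inhibitor, Vmax is unchanged and the apparent Km becomes α·Km: Km,app = 0.538 nM, Vmax,app = 6.38 μM/s.
v = Vmax,app·[S]/(Km,app + [S]) = 6.38 × 0.0216/(0.538 + 0.0216) = 0.246 μM/s.

0.246 μM/s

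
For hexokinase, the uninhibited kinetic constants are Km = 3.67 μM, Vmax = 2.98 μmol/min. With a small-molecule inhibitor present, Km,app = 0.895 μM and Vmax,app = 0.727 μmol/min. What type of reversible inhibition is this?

Both Km and Vmax decrease by the same factor (~4.10-fold) — characteristic of uncompetitive inhibition.

uncompetitive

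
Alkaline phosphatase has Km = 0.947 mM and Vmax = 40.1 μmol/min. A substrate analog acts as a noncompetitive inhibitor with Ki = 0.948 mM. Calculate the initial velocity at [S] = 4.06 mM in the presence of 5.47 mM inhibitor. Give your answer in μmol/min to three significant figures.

4.80 μmol/min

α = 1 + [I]/Ki = 1 + 5.47/0.948 = 6.770.
For a noncompetitive inhibitor, Vmax is reduced to Vmax/α while Km is unchanged: Km,app = 0.947 mM, Vmax,app = 5.92 μmol/min.
v = Vmax,app·[S]/(Km,app + [S]) = 5.92 × 4.06/(0.947 + 4.06) = 4.80 μmol/min.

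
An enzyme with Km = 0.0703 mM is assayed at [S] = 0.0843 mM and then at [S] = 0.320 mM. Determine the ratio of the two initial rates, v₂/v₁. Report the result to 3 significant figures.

1.50

Since Vmax cancels, v₂/v₁ = [S]₂(Km+[S]₁) / [S]₁(Km+[S]₂).
= 0.320×(0.0703+0.0843) / (0.0843×(0.0703+0.320)) = 0.04947/0.03290 = 1.50.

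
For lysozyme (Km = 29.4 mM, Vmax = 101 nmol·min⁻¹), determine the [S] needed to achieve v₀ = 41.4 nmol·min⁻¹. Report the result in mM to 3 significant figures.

The required fractional saturation is v/Vmax = 41.4/101 = 0.4099.
Then [S]/(Km+[S]) = 0.4099 ⇒ [S] = 29.4 × 0.4099/(1 − 0.4099) = 20.4 mM.

20.4 mM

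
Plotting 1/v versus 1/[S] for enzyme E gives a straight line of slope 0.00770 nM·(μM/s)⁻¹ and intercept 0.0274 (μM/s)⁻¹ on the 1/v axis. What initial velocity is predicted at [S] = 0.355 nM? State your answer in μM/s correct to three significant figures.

20.4 μM/s

The y-intercept is 1/Vmax, so Vmax = 1/0.0274 = 36.5 μM/s.
The slope is Km/Vmax, so Km = 0.00770 × 36.5 = 0.281 nM.
Then v = 36.5 × 0.355/(0.281 + 0.355) = 20.4 μM/s.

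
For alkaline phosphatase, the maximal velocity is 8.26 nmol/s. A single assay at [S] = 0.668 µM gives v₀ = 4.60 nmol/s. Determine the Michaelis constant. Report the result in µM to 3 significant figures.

v/Vmax = 4.60/8.26 = 0.5569 = [S]/(Km+[S]).
So Km + [S] = [S]/0.5569 = 1.199 µM, giving Km = 1.199 − 0.668 = 0.531 µM.

0.531 µM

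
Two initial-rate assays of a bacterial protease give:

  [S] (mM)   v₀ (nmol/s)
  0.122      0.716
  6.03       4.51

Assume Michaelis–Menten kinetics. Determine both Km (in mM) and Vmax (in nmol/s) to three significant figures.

In reciprocal form, 1/v = (Km/Vmax)·(1/[S]) + 1/Vmax. The two points give (1/[S], 1/v) = (8.197, 1.397) and (0.1658, 0.2217).
Slope = (1.397 − 0.2217)/(8.197 − 0.1658) = 0.1463; intercept = 1.397 − 0.1463×8.197 = 0.1975.
Vmax = 1/intercept = 5.06 nmol/s; Km = slope × Vmax = 0.1463 × 5.06 = 0.741 mM.

Km = 0.741 mM; Vmax = 5.06 nmol/s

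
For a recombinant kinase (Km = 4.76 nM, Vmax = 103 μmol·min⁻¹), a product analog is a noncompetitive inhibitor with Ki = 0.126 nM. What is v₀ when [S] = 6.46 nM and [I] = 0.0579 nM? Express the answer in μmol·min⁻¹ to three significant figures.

40.6 μmol·min⁻¹

With α = 1 + [I]/Ki = 1 + 0.0579/0.126 = 1.460, the noncompetitive rate law is v = (Vmax/α)·[S] / (Km + [S]).
v = (103/1.460)×6.46 / (4.76 + 6.46) = 455.9/11.22 = 40.6 μmol·min⁻¹.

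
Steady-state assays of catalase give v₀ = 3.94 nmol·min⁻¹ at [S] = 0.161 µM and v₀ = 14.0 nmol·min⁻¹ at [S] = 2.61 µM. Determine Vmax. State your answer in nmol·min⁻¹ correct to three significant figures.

16.8 nmol·min⁻¹

From v = Vmax[S]/(Km+[S]), each point gives Vmax = v(Km+[S])/[S].
Equating: 3.94(Km+0.161)/0.161 = 14.0(Km+2.61)/2.61.
24.47·Km + 3.94 = 5.364·Km + 14.0, so (24.47 − 5.364)·Km = 14.0 − 3.94.
Km = 10.06/19.11 = 0.526 µM; then Vmax = 3.94(0.526+0.161)/0.161 = 16.8 nmol·min⁻¹.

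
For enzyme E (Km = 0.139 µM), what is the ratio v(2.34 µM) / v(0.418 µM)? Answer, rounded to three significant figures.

1.26

Since Vmax cancels, v₂/v₁ = [S]₂(Km+[S]₁) / [S]₁(Km+[S]₂).
= 2.34×(0.139+0.418) / (0.418×(0.139+2.34)) = 1.303/1.036 = 1.26.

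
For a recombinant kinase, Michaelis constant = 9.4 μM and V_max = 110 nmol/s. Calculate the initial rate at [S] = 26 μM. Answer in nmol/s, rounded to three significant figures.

80.8 nmol/s

[S]/(Km+[S]) = 26/35.40 = 0.7345, the fractional saturation.
v = 0.7345 × Vmax = 0.7345 × 110 = 80.8 nmol/s.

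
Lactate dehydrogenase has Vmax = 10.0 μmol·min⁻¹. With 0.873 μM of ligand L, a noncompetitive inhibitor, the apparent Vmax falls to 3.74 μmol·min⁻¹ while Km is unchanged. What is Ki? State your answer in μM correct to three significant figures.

0.522 μM

Noncompetitive: Vmax,app = Vmax/α with α = 1 + [I]/Ki.
α = Vmax/Vmax,app = 10.0/3.74 = 2.674.
Since α = 1 + [I]/Ki, [I]/Ki = 2.674 − 1 = 1.674 and Ki = 0.873/1.674 = 0.522 μM.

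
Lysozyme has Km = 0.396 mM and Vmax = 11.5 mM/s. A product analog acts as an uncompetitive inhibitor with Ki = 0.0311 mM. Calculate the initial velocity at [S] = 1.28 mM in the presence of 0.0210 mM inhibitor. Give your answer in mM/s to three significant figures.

α = 1 + [I]/Ki = 1 + 0.0210/0.0311 = 1.675.
For an uncompetitive inhibitor, both parameters are divided by α, giving Vmax/α and Km/α: Km,app = 0.236 mM, Vmax,app = 6.86 mM/s.
v = Vmax,app·[S]/(Km,app + [S]) = 6.86 × 1.28/(0.236 + 1.28) = 5.79 mM/s.

5.79 mM/s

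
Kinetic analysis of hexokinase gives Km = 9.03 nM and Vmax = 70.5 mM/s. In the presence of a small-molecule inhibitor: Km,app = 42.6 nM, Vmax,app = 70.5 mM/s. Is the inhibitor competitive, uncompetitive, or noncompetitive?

competitive

Km increases (9.03 → 42.6 nM) while Vmax is unchanged — the hallmark of competitive inhibition.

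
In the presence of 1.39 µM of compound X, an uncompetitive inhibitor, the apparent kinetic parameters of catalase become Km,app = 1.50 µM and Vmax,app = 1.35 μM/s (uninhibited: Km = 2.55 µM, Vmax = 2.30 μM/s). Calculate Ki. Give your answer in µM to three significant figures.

Uncompetitive: Vmax,app = Vmax/α (and Km,app = Km/α) with α = 1 + [I]/Ki.
α = Vmax/Vmax,app = 2.30/1.35 = 1.704.
Since α = 1 + [I]/Ki, [I]/Ki = 1.704 − 1 = 0.7037 and Ki = 1.39/0.7037 = 1.98 µM.

1.98 µM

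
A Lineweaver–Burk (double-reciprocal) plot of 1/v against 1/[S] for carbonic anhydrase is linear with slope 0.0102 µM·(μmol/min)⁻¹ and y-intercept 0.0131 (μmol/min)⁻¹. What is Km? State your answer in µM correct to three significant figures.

0.779 µM

y-intercept = 1/Vmax ⇒ Vmax = 76.3 μmol/min; slope = Km/Vmax ⇒ Km = slope × Vmax.
Km = 0.0102 × 76.3 = 0.779 µM.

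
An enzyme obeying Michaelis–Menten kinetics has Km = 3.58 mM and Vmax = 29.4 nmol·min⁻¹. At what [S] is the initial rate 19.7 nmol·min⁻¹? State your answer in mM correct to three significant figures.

7.27 mM

Rearranging v = Vmax[S]/(Km+[S]) gives [S] = Km·v/(Vmax − v).
[S] = 3.58 × 19.7 / (29.4 − 19.7) = 70.53/9.700 = 7.27 mM.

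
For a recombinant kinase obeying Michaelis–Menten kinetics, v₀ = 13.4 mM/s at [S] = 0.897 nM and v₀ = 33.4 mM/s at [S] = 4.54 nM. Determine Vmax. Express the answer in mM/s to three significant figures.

From v = Vmax[S]/(Km+[S]), each point gives Vmax = v(Km+[S])/[S].
Equating: 13.4(Km+0.897)/0.897 = 33.4(Km+4.54)/4.54.
14.94·Km + 13.4 = 7.357·Km + 33.4, so (14.94 − 7.357)·Km = 33.4 − 13.4.
Km = 20.00/7.582 = 2.64 nM; then Vmax = 13.4(2.64+0.897)/0.897 = 52.8 mM/s.

52.8 mM/s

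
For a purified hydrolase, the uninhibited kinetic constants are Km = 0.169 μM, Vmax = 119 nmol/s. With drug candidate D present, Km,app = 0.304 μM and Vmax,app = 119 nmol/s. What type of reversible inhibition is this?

competitive

Km increases (0.169 → 0.304 μM) while Vmax is unchanged — the hallmark of competitive inhibition.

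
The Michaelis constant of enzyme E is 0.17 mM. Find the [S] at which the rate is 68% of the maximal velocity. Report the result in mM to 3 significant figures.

0.361 mM

v/Vmax = [S]/(Km+[S]) = 0.68, so [S] = Km·0.68/(1 − 0.68) = 0.17 × 2.125.
[S] = 0.361 mM.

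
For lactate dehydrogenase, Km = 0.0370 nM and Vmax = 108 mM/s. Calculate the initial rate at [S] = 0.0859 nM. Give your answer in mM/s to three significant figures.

75.5 mM/s

[S]/(Km+[S]) = 0.0859/0.1229 = 0.6989, the fractional saturation.
v = 0.6989 × Vmax = 0.6989 × 108 = 75.5 mM/s.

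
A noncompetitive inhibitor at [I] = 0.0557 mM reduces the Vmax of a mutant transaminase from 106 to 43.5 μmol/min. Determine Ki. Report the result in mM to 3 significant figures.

Noncompetitive: Vmax,app = Vmax/α with α = 1 + [I]/Ki.
α = Vmax/Vmax,app = 106/43.5 = 2.437.
Since α = 1 + [I]/Ki, [I]/Ki = 2.437 − 1 = 1.437 and Ki = 0.0557/1.437 = 0.0388 mM.

0.0388 mM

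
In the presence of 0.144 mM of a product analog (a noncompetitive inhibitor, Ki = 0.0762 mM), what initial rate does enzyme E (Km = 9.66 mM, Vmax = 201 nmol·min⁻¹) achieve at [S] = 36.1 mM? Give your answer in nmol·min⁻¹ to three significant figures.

54.9 nmol·min⁻¹

α = 1 + [I]/Ki = 1 + 0.144/0.0762 = 2.890.
For a noncompetitive inhibitor, Vmax is reduced to Vmax/α while Km is unchanged: Km,app = 9.66 mM, Vmax,app = 69.6 nmol·min⁻¹.
v = Vmax,app·[S]/(Km,app + [S]) = 69.6 × 36.1/(9.66 + 36.1) = 54.9 nmol·min⁻¹.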